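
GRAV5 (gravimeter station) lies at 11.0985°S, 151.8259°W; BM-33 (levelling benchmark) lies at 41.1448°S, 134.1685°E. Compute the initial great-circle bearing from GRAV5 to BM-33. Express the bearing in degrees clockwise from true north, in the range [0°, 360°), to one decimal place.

230.1°

Δλ = -74.0056°
y = sin Δλ · cos φ₂ = -0.723898
x = cos φ₁ sin φ₂ − sin φ₁ cos φ₂ cos Δλ = -0.605716
θ = atan2(y, x) = -129.9207° → 230.0793° (mod 360°)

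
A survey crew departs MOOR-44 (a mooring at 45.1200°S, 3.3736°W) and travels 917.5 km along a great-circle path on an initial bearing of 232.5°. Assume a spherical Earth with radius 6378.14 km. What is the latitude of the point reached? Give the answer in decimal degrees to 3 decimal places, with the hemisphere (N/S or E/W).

49.716°S

δ = d/R = 917.5/6378.14 = 0.143851 rad
φ₂ = arcsin(sin φ₁ cos δ + cos φ₁ sin δ cos θ)
   = arcsin(-0.70859·0.98967 + 0.70562·0.14336·-0.60876) = -49.71579°
λ₂ = λ₁ + atan2(sin θ sin δ cos φ₁, cos δ − sin φ₁ sin φ₂) = -13.50445°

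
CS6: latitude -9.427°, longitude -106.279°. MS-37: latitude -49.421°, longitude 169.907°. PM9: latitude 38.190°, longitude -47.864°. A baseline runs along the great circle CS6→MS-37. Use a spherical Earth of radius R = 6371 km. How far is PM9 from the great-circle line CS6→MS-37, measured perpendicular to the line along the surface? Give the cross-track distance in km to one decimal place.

δ₁₃ = central angle CS6→PM9 = 1.261034 rad  (haversine)
θ₁₃ = bearing CS6→PM9 = 44.668°,  θ₁₂ = bearing CS6→MS-37 = 221.237°
dₓₜ = R·arcsin(sin δ₁₃ · sin(θ₁₃ − θ₁₂)) = 6371·arcsin(0.95241·sin(-176.569°)) = -363.316 km
|dₓₜ| = 363.316 km

363.3 km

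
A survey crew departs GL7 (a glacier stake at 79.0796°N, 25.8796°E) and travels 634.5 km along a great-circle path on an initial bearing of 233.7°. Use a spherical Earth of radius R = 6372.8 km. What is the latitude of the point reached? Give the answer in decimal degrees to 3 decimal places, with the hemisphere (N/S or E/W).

δ = d/R = 634.5/6372.8 = 0.099564 rad
φ₂ = arcsin(sin φ₁ cos δ + cos φ₁ sin δ cos θ)
   = arcsin(0.98189·0.99505 + 0.18945·0.09940·-0.59201) = 74.98999°
λ₂ = λ₁ + atan2(sin θ sin δ cos φ₁, cos δ − sin φ₁ sin φ₂) = 7.86166°

74.990°N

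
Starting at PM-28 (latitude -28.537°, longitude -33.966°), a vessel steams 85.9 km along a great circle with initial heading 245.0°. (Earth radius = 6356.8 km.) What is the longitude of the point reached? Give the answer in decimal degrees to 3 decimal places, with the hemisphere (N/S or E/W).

34.767°W

δ = d/R = 85.9/6356.8 = 0.013513 rad
φ₂ = arcsin(sin φ₁ cos δ + cos φ₁ sin δ cos θ)
   = arcsin(-0.47773·0.99991 + 0.87851·0.01351·-0.42262) = -28.86186°
λ₂ = λ₁ + atan2(sin θ sin δ cos φ₁, cos δ − sin φ₁ sin φ₂) = -34.76723°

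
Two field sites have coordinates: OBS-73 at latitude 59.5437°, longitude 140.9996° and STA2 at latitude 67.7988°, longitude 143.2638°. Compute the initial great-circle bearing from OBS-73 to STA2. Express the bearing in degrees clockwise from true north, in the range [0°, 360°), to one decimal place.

Δλ = 2.2642°
y = sin Δλ · cos φ₂ = 0.014928
x = cos φ₁ sin φ₂ − sin φ₁ cos φ₂ cos Δλ = 0.143835
θ = atan2(y, x) = 5.9254° → 5.9254° (mod 360°)

5.9°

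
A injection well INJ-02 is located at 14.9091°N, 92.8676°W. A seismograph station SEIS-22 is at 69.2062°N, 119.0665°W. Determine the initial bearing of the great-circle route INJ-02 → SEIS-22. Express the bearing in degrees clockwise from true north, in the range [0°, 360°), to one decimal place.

349.2°

Δλ = -26.1989°
y = sin Δλ · cos φ₂ = -0.156731
x = cos φ₁ sin φ₂ − sin φ₁ cos φ₂ cos Δλ = 0.821437
θ = atan2(y, x) = -10.8023° → 349.1977° (mod 360°)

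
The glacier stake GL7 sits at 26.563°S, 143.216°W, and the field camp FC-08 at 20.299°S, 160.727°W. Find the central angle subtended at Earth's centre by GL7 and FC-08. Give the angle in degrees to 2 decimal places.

17.22°

Δφ = 6.2640°,  Δλ = -17.5110°
a = sin²(Δφ/2) + cos φ₁ cos φ₂ sin²(Δλ/2) = 0.022423
c = 2·arcsin(√a) = 0.300615 rad = 17.2239°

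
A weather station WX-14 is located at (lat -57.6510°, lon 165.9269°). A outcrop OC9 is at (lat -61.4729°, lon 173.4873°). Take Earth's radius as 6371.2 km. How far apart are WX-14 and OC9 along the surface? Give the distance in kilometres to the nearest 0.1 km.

601.0 km

Δφ = -3.8219°,  Δλ = 7.5604°
a = sin²(Δφ/2) + cos φ₁ cos φ₂ sin²(Δλ/2) = 0.002223
c = 2·arcsin(√a) = 0.094326 rad = 5.4045°
d = R·c = 6371.2 × 0.094326 = 601.0 km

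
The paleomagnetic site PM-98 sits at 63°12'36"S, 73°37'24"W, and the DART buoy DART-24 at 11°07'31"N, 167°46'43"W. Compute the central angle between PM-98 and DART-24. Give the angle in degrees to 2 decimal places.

101.79°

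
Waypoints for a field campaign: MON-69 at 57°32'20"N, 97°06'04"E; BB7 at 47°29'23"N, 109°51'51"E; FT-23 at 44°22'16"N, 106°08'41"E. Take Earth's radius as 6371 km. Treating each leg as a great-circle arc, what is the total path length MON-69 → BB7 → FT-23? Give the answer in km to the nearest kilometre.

MON-69: φ = +57.53889°, λ = +97.10111°
BB7: φ = +47.48972°, λ = +109.86417°
FT-23: φ = +44.37111°, λ = +106.14472°
MON-69→BB7: c = 0.220915 rad, d = 1407.45 km
BB7→FT-23: c = 0.070702 rad, d = 450.44 km
Total = 1407.45 + 450.44 = 1857.89 km

1858 km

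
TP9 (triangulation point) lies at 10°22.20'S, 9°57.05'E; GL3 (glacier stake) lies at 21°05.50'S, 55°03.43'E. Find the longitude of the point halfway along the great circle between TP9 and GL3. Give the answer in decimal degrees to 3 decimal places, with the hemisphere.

31.875°E

TP9: φ = -10.37000°, λ = +9.95083°
GL3: φ = -21.09167°, λ = +55.05717°
Bx = cos φ₂ cos Δλ = 0.658509,  By = cos φ₂ sin Δλ = 0.660958
φₘ = atan2(sin φ₁ + sin φ₂, √((cos φ₁ + Bx)² + By²)) = -16.96036°
λₘ = λ₁ + atan2(By, cos φ₁ + Bx) = 31.87509°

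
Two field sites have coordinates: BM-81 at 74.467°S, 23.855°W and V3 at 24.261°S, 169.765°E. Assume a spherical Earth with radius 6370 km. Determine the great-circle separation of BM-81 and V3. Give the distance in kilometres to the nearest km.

Δφ = 50.2060°,  Δλ = -166.3800°
a = sin²(Δφ/2) + cos φ₁ cos φ₂ sin²(Δλ/2) = 0.420695
c = 2·arcsin(√a) = 1.411514 rad = 80.8738°
d = R·c = 6370 × 1.411514 = 8991.3 km

8991 km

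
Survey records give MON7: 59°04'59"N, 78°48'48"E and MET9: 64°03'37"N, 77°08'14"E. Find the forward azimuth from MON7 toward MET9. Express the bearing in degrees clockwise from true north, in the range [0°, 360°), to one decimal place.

MON7: φ = +59.08306°, λ = +78.81333°
MET9: φ = +64.06028°, λ = +77.13722°
Δλ = -1.6761°
y = sin Δλ · cos φ₂ = -0.012794
x = cos φ₁ sin φ₂ − sin φ₁ cos φ₂ cos Δλ = 0.086920
θ = atan2(y, x) = -8.3737° → 351.6263° (mod 360°)

351.6°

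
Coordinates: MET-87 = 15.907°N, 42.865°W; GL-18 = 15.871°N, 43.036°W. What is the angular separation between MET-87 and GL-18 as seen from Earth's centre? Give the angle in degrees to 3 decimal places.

Δφ = -0.0360°,  Δλ = -0.1710°
a = sin²(Δφ/2) + cos φ₁ cos φ₂ sin²(Δλ/2) = 0.000002
c = 2·arcsin(√a) = 0.002938 rad = 0.1684°

0.168°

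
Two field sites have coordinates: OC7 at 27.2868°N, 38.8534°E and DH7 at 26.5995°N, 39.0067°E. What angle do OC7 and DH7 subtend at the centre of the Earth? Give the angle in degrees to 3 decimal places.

0.701°

Δφ = -0.6873°,  Δλ = 0.1533°
a = sin²(Δφ/2) + cos φ₁ cos φ₂ sin²(Δλ/2) = 0.000037
c = 2·arcsin(√a) = 0.012230 rad = 0.7008°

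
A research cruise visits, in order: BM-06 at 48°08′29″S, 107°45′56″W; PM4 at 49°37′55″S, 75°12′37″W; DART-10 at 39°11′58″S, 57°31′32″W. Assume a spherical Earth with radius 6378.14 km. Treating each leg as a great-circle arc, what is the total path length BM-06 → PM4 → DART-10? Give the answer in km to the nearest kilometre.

BM-06: φ = -48.14139°, λ = -107.76556°
PM4: φ = -49.63194°, λ = -75.21028°
DART-10: φ = -39.19944°, λ = -57.52556°
BM-06→PM4: c = 0.371592 rad, d = 2370.06 km
PM4→DART-10: c = 0.284690 rad, d = 1815.79 km
Total = 2370.06 + 1815.79 = 4185.85 km

4186 km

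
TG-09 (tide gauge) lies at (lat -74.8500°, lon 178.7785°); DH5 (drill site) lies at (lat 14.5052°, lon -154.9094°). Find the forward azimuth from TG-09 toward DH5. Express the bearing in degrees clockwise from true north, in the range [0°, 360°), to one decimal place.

25.4°

Δλ = 26.3121°
y = sin Δλ · cos φ₂ = 0.429132
x = cos φ₁ sin φ₂ − sin φ₁ cos φ₂ cos Δλ = 0.903118
θ = atan2(y, x) = 25.4155° → 25.4155° (mod 360°)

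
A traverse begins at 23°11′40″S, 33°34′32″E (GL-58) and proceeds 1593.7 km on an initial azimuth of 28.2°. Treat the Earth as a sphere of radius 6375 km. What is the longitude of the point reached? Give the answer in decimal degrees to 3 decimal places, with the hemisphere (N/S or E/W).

40.403°E

GL-58: φ = -23.19444°, λ = +33.57556°
δ = d/R = 1593.7/6375 = 0.249992 rad
φ₂ = arcsin(sin φ₁ cos δ + cos φ₁ sin δ cos θ)
   = arcsin(-0.39385·0.96891 + 0.91917·0.24740·0.88130) = -10.43973°
λ₂ = λ₁ + atan2(sin θ sin δ cos φ₁, cos δ − sin φ₁ sin φ₂) = 40.40275°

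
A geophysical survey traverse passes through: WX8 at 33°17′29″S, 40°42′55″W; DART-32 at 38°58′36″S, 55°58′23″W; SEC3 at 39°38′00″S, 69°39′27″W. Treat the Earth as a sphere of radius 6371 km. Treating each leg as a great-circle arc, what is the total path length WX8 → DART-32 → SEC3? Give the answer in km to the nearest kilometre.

2685 km

WX8: φ = -33.29139°, λ = -40.71528°
DART-32: φ = -38.97667°, λ = -55.97306°
SEC3: φ = -39.63333°, λ = -69.65750°
WX8→DART-32: c = 0.236449 rad, d = 1506.42 km
DART-32→SEC3: c = 0.184985 rad, d = 1178.54 km
Total = 1506.42 + 1178.54 = 2684.96 km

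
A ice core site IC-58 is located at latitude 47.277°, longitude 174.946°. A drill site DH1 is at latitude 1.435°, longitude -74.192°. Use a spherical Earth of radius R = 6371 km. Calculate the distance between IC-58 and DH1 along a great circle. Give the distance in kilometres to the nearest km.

11441 km

Δφ = -45.8420°,  Δλ = 110.8620°
a = sin²(Δφ/2) + cos φ₁ cos φ₂ sin²(Δλ/2) = 0.611568
c = 2·arcsin(√a) = 1.795828 rad = 102.8933°
d = R·c = 6371 × 1.795828 = 11441.2 km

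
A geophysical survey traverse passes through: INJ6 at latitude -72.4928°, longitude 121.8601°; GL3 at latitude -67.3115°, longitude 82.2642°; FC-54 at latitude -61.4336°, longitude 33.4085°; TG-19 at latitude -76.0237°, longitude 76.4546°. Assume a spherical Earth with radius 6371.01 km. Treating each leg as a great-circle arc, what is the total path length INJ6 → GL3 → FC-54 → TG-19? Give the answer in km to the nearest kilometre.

6232 km

INJ6→GL3: c = 0.248466 rad, d = 1582.98 km
GL3→FC-54: c = 0.371854 rad, d = 2369.09 km
FC-54→TG-19: c = 0.357817 rad, d = 2279.66 km
Total = 1582.98 + 2369.09 + 2279.66 = 6231.73 km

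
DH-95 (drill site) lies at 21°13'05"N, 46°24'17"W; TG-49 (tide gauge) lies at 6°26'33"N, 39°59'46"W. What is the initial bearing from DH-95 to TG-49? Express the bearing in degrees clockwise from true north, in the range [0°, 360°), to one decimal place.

DH-95: φ = +21.21806°, λ = -46.40472°
TG-49: φ = +6.44250°, λ = -39.99611°
Δλ = 6.4086°
y = sin Δλ · cos φ₂ = 0.110913
x = cos φ₁ sin φ₂ − sin φ₁ cos φ₂ cos Δλ = -0.252786
θ = atan2(y, x) = 156.3099° → 156.3099° (mod 360°)

156.3°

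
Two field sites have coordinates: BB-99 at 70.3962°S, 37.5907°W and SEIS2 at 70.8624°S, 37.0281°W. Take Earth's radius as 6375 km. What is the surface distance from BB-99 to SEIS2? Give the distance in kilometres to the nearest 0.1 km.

55.9 km

Δφ = -0.4662°,  Δλ = 0.5626°
a = sin²(Δφ/2) + cos φ₁ cos φ₂ sin²(Δλ/2) = 0.000019
c = 2·arcsin(√a) = 0.008764 rad = 0.5022°
d = R·c = 6375 × 0.008764 = 55.9 km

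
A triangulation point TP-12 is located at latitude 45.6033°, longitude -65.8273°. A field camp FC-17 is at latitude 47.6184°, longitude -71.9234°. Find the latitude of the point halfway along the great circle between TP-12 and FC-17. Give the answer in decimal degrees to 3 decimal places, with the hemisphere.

Bx = cos φ₂ cos Δλ = 0.670253,  By = cos φ₂ sin Δλ = -0.071583
φₘ = atan2(sin φ₁ + sin φ₂, √((cos φ₁ + Bx)² + By²)) = 46.65133°
λₘ = λ₁ + atan2(By, cos φ₁ + Bx) = -68.81859°

46.651°N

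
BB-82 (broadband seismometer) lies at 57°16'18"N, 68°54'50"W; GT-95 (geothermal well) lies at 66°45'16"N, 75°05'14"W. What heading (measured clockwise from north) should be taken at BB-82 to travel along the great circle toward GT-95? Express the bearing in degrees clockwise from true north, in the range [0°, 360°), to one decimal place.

BB-82: φ = +57.27167°, λ = -68.91389°
GT-95: φ = +66.75444°, λ = -75.08722°
Δλ = -6.1733°
y = sin Δλ · cos φ₂ = -0.042442
x = cos φ₁ sin φ₂ − sin φ₁ cos φ₂ cos Δλ = 0.166676
θ = atan2(y, x) = -14.2859° → 345.7141° (mod 360°)

345.7°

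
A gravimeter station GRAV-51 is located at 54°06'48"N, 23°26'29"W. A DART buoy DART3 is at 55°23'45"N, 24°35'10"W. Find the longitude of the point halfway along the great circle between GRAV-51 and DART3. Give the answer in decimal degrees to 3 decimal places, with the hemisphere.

24.005°W

GRAV-51: φ = +54.11333°, λ = -23.44139°
DART3: φ = +55.39583°, λ = -24.58611°
Bx = cos φ₂ cos Δλ = 0.567790,  By = cos φ₂ sin Δλ = -0.011345
φₘ = atan2(sin φ₁ + sin φ₂, √((cos φ₁ + Bx)² + By²)) = 54.75593°
λₘ = λ₁ + atan2(By, cos φ₁ + Bx) = -24.00468°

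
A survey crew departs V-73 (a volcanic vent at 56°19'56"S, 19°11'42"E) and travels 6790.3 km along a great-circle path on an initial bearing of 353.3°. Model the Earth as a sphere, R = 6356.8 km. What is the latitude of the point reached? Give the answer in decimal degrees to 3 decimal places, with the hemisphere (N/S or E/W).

V-73: φ = -56.33222°, λ = +19.19500°
δ = d/R = 6790.3/6356.8 = 1.068195 rad
φ₂ = arcsin(sin φ₁ cos δ + cos φ₁ sin δ cos θ)
   = arcsin(-0.83227·0.48171 + 0.55438·0.87633·0.99317) = 4.68007°
λ₂ = λ₁ + atan2(sin θ sin δ cos φ₁, cos δ − sin φ₁ sin φ₂) = 13.30699°

4.680°N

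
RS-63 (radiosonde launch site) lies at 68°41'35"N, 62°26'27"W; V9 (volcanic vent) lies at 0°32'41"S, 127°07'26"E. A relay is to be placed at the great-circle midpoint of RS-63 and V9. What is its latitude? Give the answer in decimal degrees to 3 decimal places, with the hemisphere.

RS-63: φ = +68.69306°, λ = -62.44083°
V9: φ = -0.54472°, λ = +127.12389°
Bx = cos φ₂ cos Δλ = -0.986054,  By = cos φ₂ sin Δλ = -0.166154
φₘ = atan2(sin φ₁ + sin φ₂, √((cos φ₁ + Bx)² + By²)) = 55.05061°
λₘ = λ₁ + atan2(By, cos φ₁ + Bx) = 132.49947°

55.051°N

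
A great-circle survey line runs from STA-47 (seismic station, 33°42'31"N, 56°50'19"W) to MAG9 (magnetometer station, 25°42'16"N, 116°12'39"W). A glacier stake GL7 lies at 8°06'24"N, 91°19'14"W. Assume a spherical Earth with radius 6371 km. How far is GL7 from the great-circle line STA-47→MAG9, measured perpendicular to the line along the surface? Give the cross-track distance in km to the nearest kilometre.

STA-47: φ = +33.70861°, λ = -56.83861°
MAG9: φ = +25.70444°, λ = -116.21083°
GL7: φ = +8.10667°, λ = -91.32056°
δ₁₃ = central angle STA-47→GL7 = 0.711899 rad  (haversine)
θ₁₃ = bearing STA-47→GL7 = 239.090°,  θ₁₂ = bearing STA-47→MAG9 = 277.789°
dₓₜ = R·arcsin(sin δ₁₃ · sin(θ₁₃ − θ₁₂)) = 6371·arcsin(0.65327·sin(-38.699°)) = -2680.600 km
|dₓₜ| = 2680.600 km

2681 km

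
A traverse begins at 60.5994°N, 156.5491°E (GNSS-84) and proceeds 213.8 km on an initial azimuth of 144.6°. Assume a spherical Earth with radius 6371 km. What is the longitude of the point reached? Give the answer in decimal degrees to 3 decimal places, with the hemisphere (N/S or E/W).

158.713°E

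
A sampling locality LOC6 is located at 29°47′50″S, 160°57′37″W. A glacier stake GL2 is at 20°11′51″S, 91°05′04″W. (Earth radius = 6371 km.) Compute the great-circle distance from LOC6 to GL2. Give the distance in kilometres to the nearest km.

7021 km

LOC6: φ = -29.79722°, λ = -160.96028°
GL2: φ = -20.19750°, λ = -91.08444°
Δφ = 9.5997°,  Δλ = 69.8758°
a = sin²(Δφ/2) + cos φ₁ cos φ₂ sin²(Δλ/2) = 0.274111
c = 2·arcsin(√a) = 1.102039 rad = 63.1422°
d = R·c = 6371 × 1.102039 = 7021.1 km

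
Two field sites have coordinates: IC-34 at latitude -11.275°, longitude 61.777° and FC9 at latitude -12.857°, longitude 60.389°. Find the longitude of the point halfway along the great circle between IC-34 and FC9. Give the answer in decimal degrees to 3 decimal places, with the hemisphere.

61.085°E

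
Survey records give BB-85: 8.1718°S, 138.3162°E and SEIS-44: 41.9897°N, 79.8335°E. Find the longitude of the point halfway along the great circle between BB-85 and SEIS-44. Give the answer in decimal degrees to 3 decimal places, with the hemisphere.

113.629°E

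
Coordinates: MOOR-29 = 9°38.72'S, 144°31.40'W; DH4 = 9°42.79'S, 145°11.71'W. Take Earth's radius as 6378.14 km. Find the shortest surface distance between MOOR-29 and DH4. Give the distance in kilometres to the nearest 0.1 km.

MOOR-29: φ = -9.64533°, λ = -144.52333°
DH4: φ = -9.71317°, λ = -145.19517°
Δφ = -0.0678°,  Δλ = -0.6718°
a = sin²(Δφ/2) + cos φ₁ cos φ₂ sin²(Δλ/2) = 0.000034
c = 2·arcsin(√a) = 0.011619 rad = 0.6657°
d = R·c = 6378.14 × 0.011619 = 74.1 km

74.1 km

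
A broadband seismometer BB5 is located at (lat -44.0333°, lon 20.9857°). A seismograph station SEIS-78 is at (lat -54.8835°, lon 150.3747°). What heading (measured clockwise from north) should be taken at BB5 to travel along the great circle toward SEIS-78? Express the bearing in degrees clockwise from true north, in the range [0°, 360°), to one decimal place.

Δλ = 129.3890°
y = sin Δλ · cos φ₂ = 0.444578
x = cos φ₁ sin φ₂ − sin φ₁ cos φ₂ cos Δλ = -0.841807
θ = atan2(y, x) = 152.1604° → 152.1604° (mod 360°)

152.2°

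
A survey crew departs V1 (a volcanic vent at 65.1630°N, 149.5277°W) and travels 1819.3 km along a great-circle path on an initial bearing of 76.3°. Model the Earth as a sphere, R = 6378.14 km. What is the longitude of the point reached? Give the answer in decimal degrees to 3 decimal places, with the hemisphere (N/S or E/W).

δ = d/R = 1819.3/6378.14 = 0.285240 rad
φ₂ = arcsin(sin φ₁ cos δ + cos φ₁ sin δ cos θ)
   = arcsin(0.90751·0.95959 + 0.42004·0.28139·0.23684) = 64.00478°
λ₂ = λ₁ + atan2(sin θ sin δ cos φ₁, cos δ − sin φ₁ sin φ₂) = -110.93808°

110.938°W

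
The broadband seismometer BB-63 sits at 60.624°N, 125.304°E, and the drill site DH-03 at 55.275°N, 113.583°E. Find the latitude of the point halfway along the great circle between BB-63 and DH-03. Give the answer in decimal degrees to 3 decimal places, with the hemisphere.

58.084°N

Bx = cos φ₂ cos Δλ = 0.557760,  By = cos φ₂ sin Δλ = -0.115720
φₘ = atan2(sin φ₁ + sin φ₂, √((cos φ₁ + Bx)² + By²)) = 58.08364°
λₘ = λ₁ + atan2(By, cos φ₁ + Bx) = 119.00473°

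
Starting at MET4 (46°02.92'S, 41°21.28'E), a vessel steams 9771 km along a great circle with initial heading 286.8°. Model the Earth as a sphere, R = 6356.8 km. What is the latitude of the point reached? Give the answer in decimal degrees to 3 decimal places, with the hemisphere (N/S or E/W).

MET4: φ = -46.04867°, λ = +41.35467°
δ = d/R = 9771/6356.8 = 1.537094 rad
φ₂ = arcsin(sin φ₁ cos δ + cos φ₁ sin δ cos θ)
   = arcsin(-0.71993·0.03370 + 0.69405·0.99943·0.28903) = 10.15020°
λ₂ = λ₁ + atan2(sin θ sin δ cos φ₁, cos δ − sin φ₁ sin φ₂) = -35.05199°

10.150°N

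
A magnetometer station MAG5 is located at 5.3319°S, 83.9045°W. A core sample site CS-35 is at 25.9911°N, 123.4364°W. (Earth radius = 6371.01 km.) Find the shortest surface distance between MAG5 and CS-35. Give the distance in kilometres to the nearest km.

5503 km

Δφ = 31.3230°,  Δλ = -39.5319°
a = sin²(Δφ/2) + cos φ₁ cos φ₂ sin²(Δλ/2) = 0.175228
c = 2·arcsin(√a) = 0.863813 rad = 49.4928°
d = R·c = 6371.01 × 0.863813 = 5503.4 km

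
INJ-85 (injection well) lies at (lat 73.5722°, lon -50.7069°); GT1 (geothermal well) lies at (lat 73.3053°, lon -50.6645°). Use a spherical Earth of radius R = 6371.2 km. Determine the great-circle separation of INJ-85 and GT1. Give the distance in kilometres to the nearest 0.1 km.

Δφ = -0.2669°,  Δλ = 0.0424°
a = sin²(Δφ/2) + cos φ₁ cos φ₂ sin²(Δλ/2) = 0.000005
c = 2·arcsin(√a) = 0.004663 rad = 0.2672°
d = R·c = 6371.2 × 0.004663 = 29.7 km

29.7 km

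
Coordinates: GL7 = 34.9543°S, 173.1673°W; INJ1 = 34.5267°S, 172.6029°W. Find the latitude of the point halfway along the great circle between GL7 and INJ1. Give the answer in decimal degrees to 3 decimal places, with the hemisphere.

34.741°S

Bx = cos φ₂ cos Δλ = 0.823822,  By = cos φ₂ sin Δλ = 0.008115
φₘ = atan2(sin φ₁ + sin φ₂, √((cos φ₁ + Bx)² + By²)) = -34.74083°
λₘ = λ₁ + atan2(By, cos φ₁ + Bx) = -172.88437°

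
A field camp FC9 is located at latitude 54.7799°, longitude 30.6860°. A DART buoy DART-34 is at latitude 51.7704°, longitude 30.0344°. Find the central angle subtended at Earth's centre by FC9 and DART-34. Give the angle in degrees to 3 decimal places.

Δφ = -3.0095°,  Δλ = -0.6516°
a = sin²(Δφ/2) + cos φ₁ cos φ₂ sin²(Δλ/2) = 0.000701
c = 2·arcsin(√a) = 0.052963 rad = 3.0346°

3.035°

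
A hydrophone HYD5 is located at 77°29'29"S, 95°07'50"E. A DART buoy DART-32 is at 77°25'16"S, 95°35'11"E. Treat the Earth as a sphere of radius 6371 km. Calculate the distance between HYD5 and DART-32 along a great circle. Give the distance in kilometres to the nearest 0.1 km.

13.5 km

HYD5: φ = -77.49139°, λ = +95.13056°
DART-32: φ = -77.42111°, λ = +95.58639°
Δφ = 0.0703°,  Δλ = 0.4558°
a = sin²(Δφ/2) + cos φ₁ cos φ₂ sin²(Δλ/2) = 0.000001
c = 2·arcsin(√a) = 0.002119 rad = 0.1214°
d = R·c = 6371 × 0.002119 = 13.5 km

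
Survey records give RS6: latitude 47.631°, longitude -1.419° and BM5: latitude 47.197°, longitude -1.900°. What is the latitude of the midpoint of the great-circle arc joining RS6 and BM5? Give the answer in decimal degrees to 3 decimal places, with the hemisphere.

Bx = cos φ₂ cos Δλ = 0.679456,  By = cos φ₂ sin Δλ = -0.005704
φₘ = atan2(sin φ₁ + sin φ₂, √((cos φ₁ + Bx)² + By²)) = 47.41425°
λₘ = λ₁ + atan2(By, cos φ₁ + Bx) = -1.66049°

47.414°N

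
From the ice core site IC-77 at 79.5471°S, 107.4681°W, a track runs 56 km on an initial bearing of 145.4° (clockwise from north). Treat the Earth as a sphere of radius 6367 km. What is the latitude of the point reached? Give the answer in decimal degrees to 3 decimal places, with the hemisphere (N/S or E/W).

δ = d/R = 56/6367 = 0.008795 rad
φ₂ = arcsin(sin φ₁ cos δ + cos φ₁ sin δ cos θ)
   = arcsin(-0.98340·0.99996 + 0.18143·0.00880·-0.82314) = -79.95788°
λ₂ = λ₁ + atan2(sin θ sin δ cos φ₁, cos δ − sin φ₁ sin φ₂) = -105.82683°

79.958°S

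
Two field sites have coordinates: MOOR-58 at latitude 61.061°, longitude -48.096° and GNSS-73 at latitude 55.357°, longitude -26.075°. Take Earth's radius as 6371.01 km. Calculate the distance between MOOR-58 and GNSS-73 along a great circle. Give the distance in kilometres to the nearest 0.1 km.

1428.1 km

Δφ = -5.7040°,  Δλ = 22.0210°
a = sin²(Δφ/2) + cos φ₁ cos φ₂ sin²(Δλ/2) = 0.012509
c = 2·arcsin(√a) = 0.224158 rad = 12.8433°
d = R·c = 6371.01 × 0.224158 = 1428.1 km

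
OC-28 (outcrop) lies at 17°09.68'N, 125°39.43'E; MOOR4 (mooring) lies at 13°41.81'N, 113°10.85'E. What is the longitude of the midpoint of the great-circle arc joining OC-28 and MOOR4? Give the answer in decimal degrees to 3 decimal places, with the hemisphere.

OC-28: φ = +17.16133°, λ = +125.65717°
MOOR4: φ = +13.69683°, λ = +113.18083°
Bx = cos φ₂ cos Δλ = 0.948619,  By = cos φ₂ sin Δλ = -0.209893
φₘ = atan2(sin φ₁ + sin φ₂, √((cos φ₁ + Bx)² + By²)) = 15.51656°
λₘ = λ₁ + atan2(By, cos φ₁ + Bx) = 119.36672°

119.367°E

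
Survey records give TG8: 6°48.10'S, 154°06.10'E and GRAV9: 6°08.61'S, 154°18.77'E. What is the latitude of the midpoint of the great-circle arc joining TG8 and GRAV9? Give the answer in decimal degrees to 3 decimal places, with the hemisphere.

TG8: φ = -6.80167°, λ = +154.10167°
GRAV9: φ = -6.14350°, λ = +154.31283°
Bx = cos φ₂ cos Δλ = 0.994250,  By = cos φ₂ sin Δλ = 0.003664
φₘ = atan2(sin φ₁ + sin φ₂, √((cos φ₁ + Bx)² + By²)) = -6.47259°
λₘ = λ₁ + atan2(By, cos φ₁ + Bx) = 154.20732°

6.473°S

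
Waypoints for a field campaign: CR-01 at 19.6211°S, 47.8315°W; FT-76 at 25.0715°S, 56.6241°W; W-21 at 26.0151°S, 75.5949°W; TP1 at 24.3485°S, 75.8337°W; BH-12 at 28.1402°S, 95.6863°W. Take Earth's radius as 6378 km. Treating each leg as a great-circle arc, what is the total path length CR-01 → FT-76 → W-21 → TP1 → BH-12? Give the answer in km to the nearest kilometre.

CR-01→FT-76: c = 0.170781 rad, d = 1089.24 km
FT-76→W-21: c = 0.298933 rad, d = 1906.60 km
W-21→TP1: c = 0.029331 rad, d = 187.07 km
TP1→BH-12: c = 0.317347 rad, d = 2024.04 km
Total = 1089.24 + 1906.60 + 187.07 + 2024.04 = 5206.95 km

5207 km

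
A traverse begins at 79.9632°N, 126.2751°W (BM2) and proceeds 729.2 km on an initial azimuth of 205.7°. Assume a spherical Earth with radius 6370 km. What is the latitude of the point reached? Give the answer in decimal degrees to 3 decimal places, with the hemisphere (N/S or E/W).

δ = d/R = 729.2/6370 = 0.114474 rad
φ₂ = arcsin(sin φ₁ cos δ + cos φ₁ sin δ cos θ)
   = arcsin(0.98470·0.99345 + 0.17428·0.11422·-0.90108) = 73.80404°
λ₂ = λ₁ + atan2(sin θ sin δ cos φ₁, cos δ − sin φ₁ sin φ₂) = -136.50460°

73.804°N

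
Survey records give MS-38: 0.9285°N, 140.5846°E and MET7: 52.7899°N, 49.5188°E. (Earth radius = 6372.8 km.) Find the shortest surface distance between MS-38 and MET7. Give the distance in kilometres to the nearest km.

10000 km

Δφ = 51.8614°,  Δλ = -91.0658°
a = sin²(Δφ/2) + cos φ₁ cos φ₂ sin²(Δλ/2) = 0.499171
c = 2·arcsin(√a) = 1.569138 rad = 89.9050°
d = R·c = 6372.8 × 1.569138 = 9999.8 km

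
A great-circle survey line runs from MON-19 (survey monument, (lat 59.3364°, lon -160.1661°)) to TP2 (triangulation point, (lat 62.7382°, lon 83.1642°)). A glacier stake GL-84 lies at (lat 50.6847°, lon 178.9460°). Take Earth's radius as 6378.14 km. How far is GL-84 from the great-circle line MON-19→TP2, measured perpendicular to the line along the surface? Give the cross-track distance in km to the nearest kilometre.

δ₁₃ = central angle MON-19→GL-84 = 0.256101 rad  (haversine)
θ₁₃ = bearing MON-19→GL-84 = 243.099°,  θ₁₂ = bearing MON-19→TP2 = 326.996°
dₓₜ = R·arcsin(sin δ₁₃ · sin(θ₁₃ − θ₁₂)) = 6378.14·arcsin(0.25331·sin(-83.897°)) = -1623.981 km
|dₓₜ| = 1623.981 km

1624 km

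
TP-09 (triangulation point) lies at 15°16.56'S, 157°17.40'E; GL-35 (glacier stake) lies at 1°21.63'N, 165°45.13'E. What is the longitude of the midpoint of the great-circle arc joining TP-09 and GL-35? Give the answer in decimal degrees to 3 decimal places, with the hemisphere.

TP-09: φ = -15.27600°, λ = +157.29000°
GL-35: φ = +1.36050°, λ = +165.75217°
Bx = cos φ₂ cos Δλ = 0.988834,  By = cos φ₂ sin Δλ = 0.147115
φₘ = atan2(sin φ₁ + sin φ₂, √((cos φ₁ + Bx)² + By²)) = -6.97657°
λₘ = λ₁ + atan2(By, cos φ₁ + Bx) = 161.59672°

161.597°E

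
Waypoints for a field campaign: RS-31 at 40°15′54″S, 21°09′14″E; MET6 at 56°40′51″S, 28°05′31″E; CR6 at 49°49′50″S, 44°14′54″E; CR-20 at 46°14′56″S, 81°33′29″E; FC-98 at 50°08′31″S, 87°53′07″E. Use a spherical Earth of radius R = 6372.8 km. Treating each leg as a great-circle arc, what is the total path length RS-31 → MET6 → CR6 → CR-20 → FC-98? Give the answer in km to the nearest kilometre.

6618 km

RS-31: φ = -40.26500°, λ = +21.15389°
MET6: φ = -56.68083°, λ = +28.09194°
CR6: φ = -49.83056°, λ = +44.24833°
CR-20: φ = -46.24889°, λ = +81.55806°
FC-98: φ = -50.14194°, λ = +87.88528°
RS-31→MET6: c = 0.297178 rad, d = 1893.86 km
MET6→CR6: c = 0.205949 rad, d = 1312.47 km
CR6→CR-20: c = 0.435243 rad, d = 2773.71 km
CR-20→FC-98: c = 0.100113 rad, d = 638.00 km
Total = 1893.86 + 1312.47 + 2773.71 + 638.00 = 6618.04 km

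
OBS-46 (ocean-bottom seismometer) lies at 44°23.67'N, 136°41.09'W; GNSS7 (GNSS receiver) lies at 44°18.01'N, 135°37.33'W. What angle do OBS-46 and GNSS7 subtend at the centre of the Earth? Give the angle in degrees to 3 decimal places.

OBS-46: φ = +44.39450°, λ = -136.68483°
GNSS7: φ = +44.30017°, λ = -135.62217°
Δφ = -0.0943°,  Δλ = 1.0627°
a = sin²(Δφ/2) + cos φ₁ cos φ₂ sin²(Δλ/2) = 0.000045
c = 2·arcsin(√a) = 0.013365 rad = 0.7658°

0.766°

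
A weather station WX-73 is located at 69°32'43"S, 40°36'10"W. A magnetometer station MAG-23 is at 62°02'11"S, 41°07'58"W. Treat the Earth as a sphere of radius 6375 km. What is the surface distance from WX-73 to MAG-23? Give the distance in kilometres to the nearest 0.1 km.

WX-73: φ = -69.54528°, λ = -40.60278°
MAG-23: φ = -62.03639°, λ = -41.13278°
Δφ = 7.5089°,  Δλ = -0.5300°
a = sin²(Δφ/2) + cos φ₁ cos φ₂ sin²(Δλ/2) = 0.004291
c = 2·arcsin(√a) = 0.131108 rad = 7.5120°
d = R·c = 6375 × 0.131108 = 835.8 km

835.8 km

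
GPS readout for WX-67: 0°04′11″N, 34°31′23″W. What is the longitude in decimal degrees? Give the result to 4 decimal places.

34.5231°W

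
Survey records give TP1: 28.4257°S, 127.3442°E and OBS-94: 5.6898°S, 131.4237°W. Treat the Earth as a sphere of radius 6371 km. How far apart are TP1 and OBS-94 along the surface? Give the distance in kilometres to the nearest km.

Δφ = 22.7359°,  Δλ = 101.2321°
a = sin²(Δφ/2) + cos φ₁ cos φ₂ sin²(Δλ/2) = 0.561631
c = 2·arcsin(√a) = 1.694373 rad = 97.0804°
d = R·c = 6371 × 1.694373 = 10794.8 km

10795 km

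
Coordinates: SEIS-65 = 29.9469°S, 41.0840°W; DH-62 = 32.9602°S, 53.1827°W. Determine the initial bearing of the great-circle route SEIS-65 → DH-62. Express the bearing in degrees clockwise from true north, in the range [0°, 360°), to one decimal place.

250.6°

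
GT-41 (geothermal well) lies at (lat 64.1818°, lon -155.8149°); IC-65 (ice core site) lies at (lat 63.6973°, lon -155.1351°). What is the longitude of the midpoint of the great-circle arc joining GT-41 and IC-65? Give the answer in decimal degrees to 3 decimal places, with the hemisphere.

155.472°W

Bx = cos φ₂ cos Δλ = 0.443082,  By = cos φ₂ sin Δλ = 0.005257
φₘ = atan2(sin φ₁ + sin φ₂, √((cos φ₁ + Bx)² + By²)) = 63.93995°
λₘ = λ₁ + atan2(By, cos φ₁ + Bx) = -155.47206°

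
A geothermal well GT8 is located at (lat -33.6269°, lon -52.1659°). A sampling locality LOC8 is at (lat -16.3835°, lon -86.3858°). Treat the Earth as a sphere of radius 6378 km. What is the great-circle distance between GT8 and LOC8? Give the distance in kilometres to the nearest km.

Δφ = 17.2434°,  Δλ = -34.2199°
a = sin²(Δφ/2) + cos φ₁ cos φ₂ sin²(Δλ/2) = 0.091619
c = 2·arcsin(√a) = 0.615021 rad = 35.2381°
d = R·c = 6378 × 0.615021 = 3922.6 km

3923 km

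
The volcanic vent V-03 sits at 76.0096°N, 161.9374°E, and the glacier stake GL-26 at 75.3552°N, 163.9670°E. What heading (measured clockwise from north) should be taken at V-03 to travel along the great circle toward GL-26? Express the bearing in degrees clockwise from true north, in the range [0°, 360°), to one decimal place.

Δλ = 2.0296°
y = sin Δλ · cos φ₂ = 0.008954
x = cos φ₁ sin φ₂ − sin φ₁ cos φ₂ cos Δλ = -0.011267
θ = atan2(y, x) = 141.5261° → 141.5261° (mod 360°)

141.5°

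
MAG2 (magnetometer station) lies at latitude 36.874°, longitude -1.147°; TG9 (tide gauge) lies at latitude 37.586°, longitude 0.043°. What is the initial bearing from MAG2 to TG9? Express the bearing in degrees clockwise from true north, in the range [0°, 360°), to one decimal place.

52.7°

Δλ = 1.1900°
y = sin Δλ · cos φ₂ = 0.016457
x = cos φ₁ sin φ₂ − sin φ₁ cos φ₂ cos Δλ = 0.012529
θ = atan2(y, x) = 52.7179° → 52.7179° (mod 360°)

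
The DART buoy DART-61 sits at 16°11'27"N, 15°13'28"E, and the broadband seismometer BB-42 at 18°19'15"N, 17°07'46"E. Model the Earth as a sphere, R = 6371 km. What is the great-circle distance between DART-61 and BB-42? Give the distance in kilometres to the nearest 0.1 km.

DART-61: φ = +16.19083°, λ = +15.22444°
BB-42: φ = +18.32083°, λ = +17.12944°
Δφ = 2.1300°,  Δλ = 1.9050°
a = sin²(Δφ/2) + cos φ₁ cos φ₂ sin²(Δλ/2) = 0.000597
c = 2·arcsin(√a) = 0.048888 rad = 2.8011°
d = R·c = 6371 × 0.048888 = 311.5 km

311.5 km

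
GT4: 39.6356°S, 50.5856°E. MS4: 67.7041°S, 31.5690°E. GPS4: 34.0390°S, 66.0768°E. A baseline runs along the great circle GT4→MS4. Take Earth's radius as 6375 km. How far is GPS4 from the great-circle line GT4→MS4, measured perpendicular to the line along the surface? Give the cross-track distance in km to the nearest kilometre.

1251 km

δ₁₃ = central angle GT4→GPS4 = 0.236987 rad  (haversine)
θ₁₃ = bearing GT4→GPS4 = 70.513°,  θ₁₂ = bearing GT4→MS4 = 194.335°
dₓₜ = R·arcsin(sin δ₁₃ · sin(θ₁₃ − θ₁₂)) = 6375·arcsin(0.23478·sin(-123.823°)) = -1251.419 km
|dₓₜ| = 1251.419 km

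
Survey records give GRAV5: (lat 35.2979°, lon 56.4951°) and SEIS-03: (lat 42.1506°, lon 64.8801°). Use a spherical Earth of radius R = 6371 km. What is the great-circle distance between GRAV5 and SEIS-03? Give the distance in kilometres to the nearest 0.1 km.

Δφ = 6.8527°,  Δλ = 8.3850°
a = sin²(Δφ/2) + cos φ₁ cos φ₂ sin²(Δλ/2) = 0.006806
c = 2·arcsin(√a) = 0.165184 rad = 9.4643°
d = R·c = 6371 × 0.165184 = 1052.4 km

1052.4 km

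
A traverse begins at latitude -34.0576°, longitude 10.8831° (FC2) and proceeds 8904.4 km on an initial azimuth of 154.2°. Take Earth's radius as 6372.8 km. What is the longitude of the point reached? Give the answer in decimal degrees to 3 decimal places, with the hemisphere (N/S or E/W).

140.398°E

δ = d/R = 8904.4/6372.8 = 1.397251 rad
φ₂ = arcsin(sin φ₁ cos δ + cos φ₁ sin δ cos θ)
   = arcsin(-0.56003·0.17268 + 0.82847·0.98498·-0.90032) = -56.24181°
λ₂ = λ₁ + atan2(sin θ sin δ cos φ₁, cos δ − sin φ₁ sin φ₂) = 140.39767°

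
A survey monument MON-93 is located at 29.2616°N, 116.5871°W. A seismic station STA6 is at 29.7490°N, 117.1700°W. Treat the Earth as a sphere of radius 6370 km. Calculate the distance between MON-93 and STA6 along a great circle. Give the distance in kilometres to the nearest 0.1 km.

Δφ = 0.4874°,  Δλ = -0.5829°
a = sin²(Δφ/2) + cos φ₁ cos φ₂ sin²(Δλ/2) = 0.000038
c = 2·arcsin(√a) = 0.012278 rad = 0.7035°
d = R·c = 6370 × 0.012278 = 78.2 km

78.2 km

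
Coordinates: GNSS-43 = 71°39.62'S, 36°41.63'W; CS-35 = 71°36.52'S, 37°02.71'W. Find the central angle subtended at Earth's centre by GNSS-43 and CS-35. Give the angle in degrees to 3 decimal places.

GNSS-43: φ = -71.66033°, λ = -36.69383°
CS-35: φ = -71.60867°, λ = -37.04517°
Δφ = 0.0517°,  Δλ = -0.3513°
a = sin²(Δφ/2) + cos φ₁ cos φ₂ sin²(Δλ/2) = 0.000001
c = 2·arcsin(√a) = 0.002132 rad = 0.1222°

0.122°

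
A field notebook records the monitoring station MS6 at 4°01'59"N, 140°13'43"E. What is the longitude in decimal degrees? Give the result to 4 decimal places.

140° + 13′/60 + 43″/3600 = 140 + 0.21667 + 0.01194 = 140.2286°

140.2286°E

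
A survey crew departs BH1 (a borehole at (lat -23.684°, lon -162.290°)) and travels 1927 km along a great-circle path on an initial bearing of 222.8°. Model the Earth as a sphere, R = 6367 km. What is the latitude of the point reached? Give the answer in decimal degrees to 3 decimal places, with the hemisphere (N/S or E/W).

35.712°S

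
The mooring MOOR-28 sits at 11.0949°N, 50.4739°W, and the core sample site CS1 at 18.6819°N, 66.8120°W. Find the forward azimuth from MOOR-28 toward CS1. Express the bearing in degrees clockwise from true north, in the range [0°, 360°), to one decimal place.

Δλ = -16.3381°
y = sin Δλ · cos φ₂ = -0.266483
x = cos φ₁ sin φ₂ − sin φ₁ cos φ₂ cos Δλ = 0.139393
θ = atan2(y, x) = -62.3867° → 297.6133° (mod 360°)

297.6°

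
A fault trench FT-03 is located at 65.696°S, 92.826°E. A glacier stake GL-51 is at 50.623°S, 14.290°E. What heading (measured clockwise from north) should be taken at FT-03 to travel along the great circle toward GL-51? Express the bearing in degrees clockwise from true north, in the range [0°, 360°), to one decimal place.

251.9°

Δλ = -78.5360°
y = sin Δλ · cos φ₂ = -0.621763
x = cos φ₁ sin φ₂ − sin φ₁ cos φ₂ cos Δλ = -0.203228
θ = atan2(y, x) = -108.1003° → 251.8997° (mod 360°)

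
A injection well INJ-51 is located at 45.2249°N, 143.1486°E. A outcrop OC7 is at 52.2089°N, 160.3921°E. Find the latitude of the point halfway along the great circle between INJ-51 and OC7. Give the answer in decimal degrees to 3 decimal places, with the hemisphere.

49.038°N

Bx = cos φ₂ cos Δλ = 0.585242,  By = cos φ₂ sin Δλ = 0.181650
φₘ = atan2(sin φ₁ + sin φ₂, √((cos φ₁ + Bx)² + By²)) = 49.03792°
λₘ = λ₁ + atan2(By, cos φ₁ + Bx) = 151.16658°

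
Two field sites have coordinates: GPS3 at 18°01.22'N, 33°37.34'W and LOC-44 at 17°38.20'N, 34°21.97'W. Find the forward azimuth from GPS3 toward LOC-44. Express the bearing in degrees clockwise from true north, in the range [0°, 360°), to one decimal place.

GPS3: φ = +18.02033°, λ = -33.62233°
LOC-44: φ = +17.63667°, λ = -34.36617°
Δλ = -0.7438°
y = sin Δλ · cos φ₂ = -0.012372
x = cos φ₁ sin φ₂ − sin φ₁ cos φ₂ cos Δλ = -0.006671
θ = atan2(y, x) = -118.3353° → 241.6647° (mod 360°)

241.7°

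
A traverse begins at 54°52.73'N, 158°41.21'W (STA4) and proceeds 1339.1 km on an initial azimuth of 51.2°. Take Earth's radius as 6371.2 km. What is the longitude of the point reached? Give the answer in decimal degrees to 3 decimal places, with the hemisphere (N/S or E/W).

139.051°W

STA4: φ = +54.87883°, λ = -158.68683°
δ = d/R = 1339.1/6371.2 = 0.210180 rad
φ₂ = arcsin(sin φ₁ cos δ + cos φ₁ sin δ cos θ)
   = arcsin(0.81794·0.97799 + 0.57531·0.20864·0.62660) = 61.06254°
λ₂ = λ₁ + atan2(sin θ sin δ cos φ₁, cos δ − sin φ₁ sin φ₂) = -139.05060°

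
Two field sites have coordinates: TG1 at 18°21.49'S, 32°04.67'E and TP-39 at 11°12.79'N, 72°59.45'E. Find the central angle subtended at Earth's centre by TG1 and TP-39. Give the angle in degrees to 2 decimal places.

50.04°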